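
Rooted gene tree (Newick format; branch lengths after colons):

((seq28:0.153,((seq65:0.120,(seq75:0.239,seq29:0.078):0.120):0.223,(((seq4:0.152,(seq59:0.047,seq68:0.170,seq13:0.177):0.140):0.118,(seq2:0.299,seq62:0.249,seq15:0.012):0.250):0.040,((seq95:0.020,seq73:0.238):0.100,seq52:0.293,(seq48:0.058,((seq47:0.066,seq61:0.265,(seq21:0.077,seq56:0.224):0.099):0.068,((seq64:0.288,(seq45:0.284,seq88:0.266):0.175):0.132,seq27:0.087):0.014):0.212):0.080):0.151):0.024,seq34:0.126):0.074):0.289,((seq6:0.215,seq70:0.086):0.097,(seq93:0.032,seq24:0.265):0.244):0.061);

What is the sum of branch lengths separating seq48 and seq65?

The path runs seq48 → … → MRCA → … → seq65; the MRCA is the node subtending ((seq65,(seq75,seq29)),(((seq4,(seq59,seq68,seq13)),(seq2,seq62,seq15)),((seq95,seq73),seq52,(seq48,((seq47,seq61,(seq21,seq56)),((seq64,(seq45,seq88)),seq27))))),seq34).
Branch lengths along that path: 0.058 + 0.080 + 0.151 + 0.024 + 0.223 + 0.120 = 0.656.

0.656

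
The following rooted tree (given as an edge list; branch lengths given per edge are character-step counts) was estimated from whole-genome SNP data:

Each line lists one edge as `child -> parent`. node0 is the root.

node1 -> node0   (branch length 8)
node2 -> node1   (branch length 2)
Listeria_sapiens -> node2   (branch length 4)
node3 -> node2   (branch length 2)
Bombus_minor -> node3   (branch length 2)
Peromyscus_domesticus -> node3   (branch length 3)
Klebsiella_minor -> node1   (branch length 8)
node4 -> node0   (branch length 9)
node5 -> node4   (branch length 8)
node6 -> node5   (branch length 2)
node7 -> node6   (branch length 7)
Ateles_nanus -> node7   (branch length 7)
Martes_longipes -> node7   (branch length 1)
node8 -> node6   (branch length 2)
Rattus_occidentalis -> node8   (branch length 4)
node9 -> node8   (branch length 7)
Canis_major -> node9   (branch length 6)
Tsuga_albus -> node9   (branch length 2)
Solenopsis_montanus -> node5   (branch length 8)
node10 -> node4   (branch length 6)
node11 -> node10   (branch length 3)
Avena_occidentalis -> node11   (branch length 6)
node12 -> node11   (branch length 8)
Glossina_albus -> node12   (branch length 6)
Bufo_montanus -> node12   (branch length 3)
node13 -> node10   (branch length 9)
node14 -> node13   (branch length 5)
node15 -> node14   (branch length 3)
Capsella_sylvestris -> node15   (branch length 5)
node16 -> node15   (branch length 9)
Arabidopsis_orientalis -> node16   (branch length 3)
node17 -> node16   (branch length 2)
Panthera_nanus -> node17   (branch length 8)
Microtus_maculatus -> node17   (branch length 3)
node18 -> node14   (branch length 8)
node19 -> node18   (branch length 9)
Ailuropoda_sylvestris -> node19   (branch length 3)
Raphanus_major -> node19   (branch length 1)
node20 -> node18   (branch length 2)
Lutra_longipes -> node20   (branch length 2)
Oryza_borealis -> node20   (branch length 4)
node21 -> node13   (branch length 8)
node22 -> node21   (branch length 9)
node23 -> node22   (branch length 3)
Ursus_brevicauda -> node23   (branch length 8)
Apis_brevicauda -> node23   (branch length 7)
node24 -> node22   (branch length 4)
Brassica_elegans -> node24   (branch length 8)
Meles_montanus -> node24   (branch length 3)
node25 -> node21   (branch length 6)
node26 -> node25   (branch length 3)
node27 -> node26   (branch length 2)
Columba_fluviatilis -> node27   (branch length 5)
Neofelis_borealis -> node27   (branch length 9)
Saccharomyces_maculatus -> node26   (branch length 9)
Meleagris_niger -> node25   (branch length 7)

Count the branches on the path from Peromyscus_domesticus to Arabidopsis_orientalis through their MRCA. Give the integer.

The MRCA of Peromyscus_domesticus and Arabidopsis_orientalis is the root of the tree.
From Peromyscus_domesticus up to that node: 4 branches. From Arabidopsis_orientalis up to the same node: 7 branches. Total: 4 + 7 = 11.

11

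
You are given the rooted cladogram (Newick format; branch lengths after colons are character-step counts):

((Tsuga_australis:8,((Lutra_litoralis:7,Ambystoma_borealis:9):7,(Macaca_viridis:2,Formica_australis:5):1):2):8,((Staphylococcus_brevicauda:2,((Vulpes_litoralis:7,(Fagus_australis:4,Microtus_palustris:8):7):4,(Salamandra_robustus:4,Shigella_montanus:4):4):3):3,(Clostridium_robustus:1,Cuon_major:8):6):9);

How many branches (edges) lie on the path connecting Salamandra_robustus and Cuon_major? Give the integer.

6

The MRCA of Salamandra_robustus and Cuon_major is the node subtending ((Staphylococcus_brevicauda,((Vulpes_litoralis,(Fagus_australis,Microtus_palustris)),(Salamandra_robustus,Shigella_montanus))),(Clostridium_robustus,Cuon_major)).
From Salamandra_robustus up to that node: 4 branches. From Cuon_major up to the same node: 2 branches. Total: 4 + 2 = 6.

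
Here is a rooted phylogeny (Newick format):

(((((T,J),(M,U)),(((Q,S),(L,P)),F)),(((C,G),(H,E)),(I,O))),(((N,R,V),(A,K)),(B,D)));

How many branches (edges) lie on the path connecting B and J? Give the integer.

8

The MRCA of B and J is the root of the tree.
From B up to that node: 3 branches. From J up to the same node: 5 branches. Total: 3 + 5 = 8.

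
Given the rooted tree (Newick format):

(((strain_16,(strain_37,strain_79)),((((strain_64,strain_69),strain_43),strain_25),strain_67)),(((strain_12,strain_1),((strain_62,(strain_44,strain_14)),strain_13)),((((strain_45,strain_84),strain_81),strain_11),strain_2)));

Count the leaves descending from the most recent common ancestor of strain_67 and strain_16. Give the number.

8

The MRCA of strain_67 and strain_16 is the node subtending ((strain_16,(strain_37,strain_79)),((((strain_64,strain_69),strain_43),strain_25),strain_67)).
That clade contains 8 terminal taxa: strain_16, strain_25, strain_37, strain_43, strain_64, strain_67, strain_69, strain_79.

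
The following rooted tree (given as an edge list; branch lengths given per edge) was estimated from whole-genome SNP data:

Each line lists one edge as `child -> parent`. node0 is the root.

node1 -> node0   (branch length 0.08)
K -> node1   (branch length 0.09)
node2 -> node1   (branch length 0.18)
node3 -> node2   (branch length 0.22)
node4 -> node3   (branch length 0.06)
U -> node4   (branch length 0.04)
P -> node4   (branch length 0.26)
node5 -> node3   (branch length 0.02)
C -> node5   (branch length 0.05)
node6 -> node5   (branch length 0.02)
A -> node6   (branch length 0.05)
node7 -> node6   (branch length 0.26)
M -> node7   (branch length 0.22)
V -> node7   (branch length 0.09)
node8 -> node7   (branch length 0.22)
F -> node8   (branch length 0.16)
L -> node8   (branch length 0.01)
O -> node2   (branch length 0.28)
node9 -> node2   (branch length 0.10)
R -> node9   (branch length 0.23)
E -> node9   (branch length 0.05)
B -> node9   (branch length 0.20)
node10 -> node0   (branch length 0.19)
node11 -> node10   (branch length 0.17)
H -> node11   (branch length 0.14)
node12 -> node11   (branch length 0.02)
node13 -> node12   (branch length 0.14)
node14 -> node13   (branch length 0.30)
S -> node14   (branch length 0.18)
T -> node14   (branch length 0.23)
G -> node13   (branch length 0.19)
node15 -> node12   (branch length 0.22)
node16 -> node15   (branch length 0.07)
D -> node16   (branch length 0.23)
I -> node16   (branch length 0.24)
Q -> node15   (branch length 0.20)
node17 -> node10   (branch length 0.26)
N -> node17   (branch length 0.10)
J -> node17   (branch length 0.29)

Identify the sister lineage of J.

N

J attaches to the tree at the node subtending (N,J).
The other lineage descending from that same node — the sister group — is the single tip N.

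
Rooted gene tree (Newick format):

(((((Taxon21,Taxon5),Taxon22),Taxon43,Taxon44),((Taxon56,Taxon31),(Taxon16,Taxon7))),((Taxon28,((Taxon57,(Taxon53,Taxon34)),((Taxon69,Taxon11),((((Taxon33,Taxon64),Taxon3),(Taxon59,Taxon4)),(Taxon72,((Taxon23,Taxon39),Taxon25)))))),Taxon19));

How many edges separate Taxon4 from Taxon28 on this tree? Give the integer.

7

The MRCA of Taxon4 and Taxon28 is the node subtending (Taxon28,((Taxon57,(Taxon53,Taxon34)),((Taxon69,Taxon11),((((Taxon33,Taxon64),Taxon3),(Taxon59,Taxon4)),(Taxon72,((Taxon23,Taxon39),Taxon25)))))).
From Taxon4 up to that node: 6 branches. From Taxon28 up to the same node: 1 branch. Total: 6 + 1 = 7.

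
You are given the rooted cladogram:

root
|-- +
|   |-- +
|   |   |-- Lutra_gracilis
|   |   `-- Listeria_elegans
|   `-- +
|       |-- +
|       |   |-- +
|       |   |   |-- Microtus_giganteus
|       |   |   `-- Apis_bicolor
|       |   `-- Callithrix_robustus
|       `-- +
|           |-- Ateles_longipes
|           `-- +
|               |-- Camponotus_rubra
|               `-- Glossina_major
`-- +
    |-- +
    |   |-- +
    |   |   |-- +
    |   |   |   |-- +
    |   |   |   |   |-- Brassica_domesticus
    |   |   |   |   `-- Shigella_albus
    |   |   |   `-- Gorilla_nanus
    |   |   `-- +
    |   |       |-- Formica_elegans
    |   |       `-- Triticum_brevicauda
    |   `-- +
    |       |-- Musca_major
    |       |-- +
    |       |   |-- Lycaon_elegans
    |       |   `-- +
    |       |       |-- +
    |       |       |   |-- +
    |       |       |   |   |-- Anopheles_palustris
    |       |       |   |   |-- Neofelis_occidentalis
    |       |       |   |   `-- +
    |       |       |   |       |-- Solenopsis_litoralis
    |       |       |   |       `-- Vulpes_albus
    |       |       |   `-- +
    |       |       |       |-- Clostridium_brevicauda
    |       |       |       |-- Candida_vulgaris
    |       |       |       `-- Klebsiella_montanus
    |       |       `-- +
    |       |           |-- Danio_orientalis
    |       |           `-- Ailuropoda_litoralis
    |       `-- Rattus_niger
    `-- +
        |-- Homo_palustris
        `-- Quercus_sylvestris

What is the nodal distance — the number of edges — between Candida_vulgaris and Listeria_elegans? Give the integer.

11

The MRCA of Candida_vulgaris and Listeria_elegans is the root of the tree.
From Candida_vulgaris up to that node: 8 branches. From Listeria_elegans up to the same node: 3 branches. Total: 8 + 3 = 11.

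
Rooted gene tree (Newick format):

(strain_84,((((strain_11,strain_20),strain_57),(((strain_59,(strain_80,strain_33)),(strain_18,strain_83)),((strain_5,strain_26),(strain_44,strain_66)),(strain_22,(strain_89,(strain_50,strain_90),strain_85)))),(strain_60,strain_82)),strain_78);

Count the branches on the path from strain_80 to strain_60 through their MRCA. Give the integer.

8

The MRCA of strain_80 and strain_60 is the node subtending ((((strain_11,strain_20),strain_57),(((strain_59,(strain_80,strain_33)),(strain_18,strain_83)),((strain_5,strain_26),(strain_44,strain_66)),(strain_22,(strain_89,(strain_50,strain_90),strain_85)))),(strain_60,strain_82)).
From strain_80 up to that node: 6 branches. From strain_60 up to the same node: 2 branches. Total: 6 + 2 = 8.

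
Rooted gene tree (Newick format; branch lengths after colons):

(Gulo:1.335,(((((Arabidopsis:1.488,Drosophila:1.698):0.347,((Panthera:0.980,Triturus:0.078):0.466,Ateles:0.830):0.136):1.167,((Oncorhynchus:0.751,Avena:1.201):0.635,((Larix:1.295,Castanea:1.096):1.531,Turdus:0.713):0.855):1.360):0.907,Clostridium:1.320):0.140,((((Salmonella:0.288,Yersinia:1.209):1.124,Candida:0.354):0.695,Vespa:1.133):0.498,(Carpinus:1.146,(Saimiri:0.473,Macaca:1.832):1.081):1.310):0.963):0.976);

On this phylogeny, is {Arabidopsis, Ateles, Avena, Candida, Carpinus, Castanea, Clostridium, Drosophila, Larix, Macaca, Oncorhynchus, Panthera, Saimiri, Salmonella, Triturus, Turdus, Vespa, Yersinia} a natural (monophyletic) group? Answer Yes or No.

The most recent common ancestor of these taxa subtends (((((Arabidopsis,Drosophila),((Panthera,Triturus),Ateles)),((Oncorhynchus,Avena),((Larix,Castanea),Turdus))),Clostridium),((((Salmonella,Yersinia),Candida),Vespa),(Carpinus,(Saimiri,Macaca)))).
That clade has exactly 18 tips — every listed taxon and nothing else — so the group is monophyletic.

Yes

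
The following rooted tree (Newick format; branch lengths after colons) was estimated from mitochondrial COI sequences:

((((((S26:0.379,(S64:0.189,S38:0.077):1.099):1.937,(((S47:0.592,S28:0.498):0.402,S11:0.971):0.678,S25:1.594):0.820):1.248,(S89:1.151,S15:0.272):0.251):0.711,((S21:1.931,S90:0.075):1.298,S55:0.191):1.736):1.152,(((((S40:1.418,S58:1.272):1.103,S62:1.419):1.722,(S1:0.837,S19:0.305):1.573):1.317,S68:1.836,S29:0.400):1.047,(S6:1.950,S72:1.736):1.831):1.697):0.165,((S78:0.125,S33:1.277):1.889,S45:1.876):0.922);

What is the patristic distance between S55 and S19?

9.018

The path runs S55 → … → MRCA → … → S19; the MRCA is the node subtending (((((S26,(S64,S38)),(((S47,S28),S11),S25)),(S89,S15)),((S21,S90),S55)),(((((S40,S58),S62),(S1,S19)),S68,S29),(S6,S72))).
Branch lengths along that path: 0.191 + 1.736 + 1.152 + 1.697 + 1.047 + 1.317 + 1.573 + 0.305 = 9.018.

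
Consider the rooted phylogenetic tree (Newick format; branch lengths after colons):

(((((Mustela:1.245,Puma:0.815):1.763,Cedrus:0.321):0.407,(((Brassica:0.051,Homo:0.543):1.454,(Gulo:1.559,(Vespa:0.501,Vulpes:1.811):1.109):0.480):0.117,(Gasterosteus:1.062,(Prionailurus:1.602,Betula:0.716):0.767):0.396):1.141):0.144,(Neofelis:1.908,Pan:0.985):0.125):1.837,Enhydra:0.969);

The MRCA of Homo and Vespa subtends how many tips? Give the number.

The MRCA of Homo and Vespa is the node subtending ((Brassica,Homo),(Gulo,(Vespa,Vulpes))).
That clade contains 5 terminal taxa: Brassica, Gulo, Homo, Vespa, Vulpes.

5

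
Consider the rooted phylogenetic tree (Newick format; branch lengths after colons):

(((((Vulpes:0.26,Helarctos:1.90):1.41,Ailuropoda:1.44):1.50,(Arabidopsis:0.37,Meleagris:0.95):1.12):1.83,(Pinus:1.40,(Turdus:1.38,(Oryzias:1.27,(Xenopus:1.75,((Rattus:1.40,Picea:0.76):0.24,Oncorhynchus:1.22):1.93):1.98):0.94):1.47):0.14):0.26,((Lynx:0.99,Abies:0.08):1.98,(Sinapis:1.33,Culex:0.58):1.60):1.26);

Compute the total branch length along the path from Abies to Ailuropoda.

8.35

The path runs Abies → … → MRCA → … → Ailuropoda; the MRCA is the root of the tree.
Branch lengths along that path: 0.08 + 1.98 + 1.26 + 0.26 + 1.83 + 1.50 + 1.44 = 8.35.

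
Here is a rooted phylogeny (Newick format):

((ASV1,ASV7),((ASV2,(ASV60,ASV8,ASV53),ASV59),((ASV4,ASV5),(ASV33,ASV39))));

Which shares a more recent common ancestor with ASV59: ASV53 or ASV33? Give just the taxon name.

The MRCA of ASV59 and ASV53 subtends (ASV2,(ASV60,ASV8,ASV53),ASV59) (5 taxa).
The MRCA of ASV59 and ASV33 subtends ((ASV2,(ASV60,ASV8,ASV53),ASV59),((ASV4,ASV5),(ASV33,ASV39))) (9 taxa).
The first is nested inside the second, so ASV59 shares a more recent common ancestor with ASV53.

ASV53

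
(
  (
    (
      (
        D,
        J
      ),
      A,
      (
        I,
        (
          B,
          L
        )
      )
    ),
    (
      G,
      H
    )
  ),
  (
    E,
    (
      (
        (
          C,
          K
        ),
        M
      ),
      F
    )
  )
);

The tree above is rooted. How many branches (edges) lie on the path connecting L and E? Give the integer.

7

The MRCA of L and E is the root of the tree.
From L up to that node: 5 branches. From E up to the same node: 2 branches. Total: 5 + 2 = 7.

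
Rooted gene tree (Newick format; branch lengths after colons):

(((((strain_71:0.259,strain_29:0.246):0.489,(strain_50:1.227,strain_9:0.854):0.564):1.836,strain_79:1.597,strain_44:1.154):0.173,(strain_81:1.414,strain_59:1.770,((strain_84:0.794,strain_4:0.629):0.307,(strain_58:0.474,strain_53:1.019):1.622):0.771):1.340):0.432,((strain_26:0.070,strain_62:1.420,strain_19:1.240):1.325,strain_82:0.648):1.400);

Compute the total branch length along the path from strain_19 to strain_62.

2.660

The path runs strain_19 → … → MRCA → … → strain_62; the MRCA is the node subtending (strain_26,strain_62,strain_19).
Branch lengths along that path: 1.240 + 1.420 = 2.660.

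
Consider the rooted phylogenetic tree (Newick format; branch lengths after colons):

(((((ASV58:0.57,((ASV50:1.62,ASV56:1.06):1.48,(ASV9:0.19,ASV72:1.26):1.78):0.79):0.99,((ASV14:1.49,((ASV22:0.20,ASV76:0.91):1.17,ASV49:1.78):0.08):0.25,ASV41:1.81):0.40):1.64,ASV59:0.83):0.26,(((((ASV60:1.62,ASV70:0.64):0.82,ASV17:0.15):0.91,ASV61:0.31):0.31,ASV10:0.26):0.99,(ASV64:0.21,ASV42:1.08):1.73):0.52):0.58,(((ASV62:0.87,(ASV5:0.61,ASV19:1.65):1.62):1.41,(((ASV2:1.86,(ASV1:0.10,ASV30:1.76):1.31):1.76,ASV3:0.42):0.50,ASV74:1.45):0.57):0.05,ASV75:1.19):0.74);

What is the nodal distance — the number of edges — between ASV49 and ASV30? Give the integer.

The MRCA of ASV49 and ASV30 is the root of the tree.
From ASV49 up to that node: 7 branches. From ASV30 up to the same node: 7 branches. Total: 7 + 7 = 14.

14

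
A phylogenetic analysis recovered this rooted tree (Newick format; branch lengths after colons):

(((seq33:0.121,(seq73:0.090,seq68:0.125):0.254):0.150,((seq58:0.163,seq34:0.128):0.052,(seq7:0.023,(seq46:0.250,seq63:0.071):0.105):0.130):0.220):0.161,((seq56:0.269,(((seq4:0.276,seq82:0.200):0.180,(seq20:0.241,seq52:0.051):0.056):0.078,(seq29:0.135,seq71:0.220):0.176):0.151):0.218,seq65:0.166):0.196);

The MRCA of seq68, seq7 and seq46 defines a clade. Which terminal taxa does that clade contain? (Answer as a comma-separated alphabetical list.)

seq33, seq34, seq46, seq58, seq63, seq68, seq7, seq73

Tracing seq68: it sits inside (seq73,seq68).
Tracing seq7: it sits inside (seq7,(seq46,seq63)).
Tracing seq46: it sits inside (seq46,seq63).
The smallest clade enclosing all 3 is ((seq33,(seq73,seq68)),((seq58,seq34),(seq7,(seq46,seq63)))); the answer is its 8 terminal taxa in alphabetical order.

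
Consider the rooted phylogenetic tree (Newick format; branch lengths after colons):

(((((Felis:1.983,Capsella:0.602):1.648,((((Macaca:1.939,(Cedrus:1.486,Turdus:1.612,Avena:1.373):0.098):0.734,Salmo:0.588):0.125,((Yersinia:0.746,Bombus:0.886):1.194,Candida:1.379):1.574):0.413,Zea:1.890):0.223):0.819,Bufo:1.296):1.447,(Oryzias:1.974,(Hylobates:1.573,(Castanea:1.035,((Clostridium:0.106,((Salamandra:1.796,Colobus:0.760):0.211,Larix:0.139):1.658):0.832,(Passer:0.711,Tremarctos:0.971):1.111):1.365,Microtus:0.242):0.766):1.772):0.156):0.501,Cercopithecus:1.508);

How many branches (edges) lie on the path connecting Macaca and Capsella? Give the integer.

7

The MRCA of Macaca and Capsella is the node subtending ((Felis,Capsella),((((Macaca,(Cedrus,Turdus,Avena)),Salmo),((Yersinia,Bombus),Candida)),Zea)).
From Macaca up to that node: 5 branches. From Capsella up to the same node: 2 branches. Total: 5 + 2 = 7.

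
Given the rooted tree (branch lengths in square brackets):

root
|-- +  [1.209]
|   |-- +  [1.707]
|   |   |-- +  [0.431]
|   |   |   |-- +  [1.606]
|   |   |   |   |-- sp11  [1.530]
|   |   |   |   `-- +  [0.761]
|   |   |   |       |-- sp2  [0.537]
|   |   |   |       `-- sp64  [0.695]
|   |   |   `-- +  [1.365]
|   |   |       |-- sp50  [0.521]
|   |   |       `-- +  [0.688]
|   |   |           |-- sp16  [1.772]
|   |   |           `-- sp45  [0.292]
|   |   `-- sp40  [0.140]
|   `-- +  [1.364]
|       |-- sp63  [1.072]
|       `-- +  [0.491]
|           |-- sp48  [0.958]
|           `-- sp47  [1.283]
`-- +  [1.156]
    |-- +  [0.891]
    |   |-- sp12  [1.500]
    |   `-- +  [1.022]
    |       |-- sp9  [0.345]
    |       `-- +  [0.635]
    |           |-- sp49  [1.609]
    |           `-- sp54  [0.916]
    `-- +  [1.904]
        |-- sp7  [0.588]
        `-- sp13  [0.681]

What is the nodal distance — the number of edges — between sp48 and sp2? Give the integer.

8

The MRCA of sp48 and sp2 is the node subtending ((((sp11,(sp2,sp64)),(sp50,(sp16,sp45))),sp40),(sp63,(sp48,sp47))).
From sp48 up to that node: 3 branches. From sp2 up to the same node: 5 branches. Total: 3 + 5 = 8.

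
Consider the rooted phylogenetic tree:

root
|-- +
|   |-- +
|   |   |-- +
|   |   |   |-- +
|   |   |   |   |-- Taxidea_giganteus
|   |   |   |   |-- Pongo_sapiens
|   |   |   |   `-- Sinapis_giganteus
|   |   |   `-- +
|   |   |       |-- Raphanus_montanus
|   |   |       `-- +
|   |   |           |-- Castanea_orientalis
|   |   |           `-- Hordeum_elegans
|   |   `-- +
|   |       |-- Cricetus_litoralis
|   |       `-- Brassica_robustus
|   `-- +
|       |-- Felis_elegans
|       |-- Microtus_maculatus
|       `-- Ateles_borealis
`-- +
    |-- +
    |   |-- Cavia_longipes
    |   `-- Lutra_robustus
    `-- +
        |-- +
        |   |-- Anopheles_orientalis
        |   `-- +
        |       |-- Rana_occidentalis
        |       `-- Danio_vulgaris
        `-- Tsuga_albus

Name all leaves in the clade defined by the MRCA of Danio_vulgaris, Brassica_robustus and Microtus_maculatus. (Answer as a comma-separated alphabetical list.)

Anopheles_orientalis, Ateles_borealis, Brassica_robustus, Castanea_orientalis, Cavia_longipes, Cricetus_litoralis, Danio_vulgaris, Felis_elegans, Hordeum_elegans, Lutra_robustus, Microtus_maculatus, Pongo_sapiens, Rana_occidentalis, Raphanus_montanus, Sinapis_giganteus, Taxidea_giganteus, Tsuga_albus

Tracing Danio_vulgaris: it sits inside (Rana_occidentalis,Danio_vulgaris).
Tracing Brassica_robustus: it sits inside (Cricetus_litoralis,Brassica_robustus).
Tracing Microtus_maculatus: it sits inside (Felis_elegans,Microtus_maculatus,Ateles_borealis).
The smallest clade enclosing all 3 is the whole tree (their MRCA is the root), so the answer is all 17 tips in alphabetical order.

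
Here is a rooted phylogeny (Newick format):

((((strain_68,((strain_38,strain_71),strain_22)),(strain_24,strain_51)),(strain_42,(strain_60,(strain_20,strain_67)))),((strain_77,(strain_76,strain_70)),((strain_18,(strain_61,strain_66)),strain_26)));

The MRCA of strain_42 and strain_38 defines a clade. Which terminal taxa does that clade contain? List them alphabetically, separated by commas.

Tracing strain_42: it sits inside (strain_42,(strain_60,(strain_20,strain_67))).
Tracing strain_38: it sits inside (strain_38,strain_71).
The smallest clade enclosing both is (((strain_68,((strain_38,strain_71),strain_22)),(strain_24,strain_51)),(strain_42,(strain_60,(strain_20,strain_67)))); the answer is its 10 terminal taxa in alphabetical order.

strain_20, strain_22, strain_24, strain_38, strain_42, strain_51, strain_60, strain_67, strain_68, strain_71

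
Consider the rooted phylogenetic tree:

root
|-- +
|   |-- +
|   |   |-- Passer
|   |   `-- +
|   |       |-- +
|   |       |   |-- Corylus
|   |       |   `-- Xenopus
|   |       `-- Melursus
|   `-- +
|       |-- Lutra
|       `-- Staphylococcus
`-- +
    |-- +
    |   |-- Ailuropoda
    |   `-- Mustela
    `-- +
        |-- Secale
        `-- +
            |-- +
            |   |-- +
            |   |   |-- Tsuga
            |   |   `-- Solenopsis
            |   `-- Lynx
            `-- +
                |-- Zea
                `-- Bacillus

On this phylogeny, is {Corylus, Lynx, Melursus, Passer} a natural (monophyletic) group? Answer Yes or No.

The MRCA of the listed taxa is the root, so the smallest clade containing them is the whole tree.
That clade also contains Ailuropoda, Bacillus, Lutra, Mustela, Secale, Solenopsis, Staphylococcus, Tsuga, Xenopus, Zea, which are not in the proposed group, so the group is not monophyletic.

No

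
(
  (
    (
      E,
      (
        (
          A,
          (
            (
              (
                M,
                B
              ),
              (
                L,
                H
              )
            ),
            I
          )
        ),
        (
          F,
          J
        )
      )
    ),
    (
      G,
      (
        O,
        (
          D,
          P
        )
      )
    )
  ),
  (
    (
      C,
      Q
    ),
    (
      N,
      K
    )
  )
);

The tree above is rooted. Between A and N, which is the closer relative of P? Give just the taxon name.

The MRCA of P and A subtends ((E,((A,(((M,B),(L,H)),I)),(F,J))),(G,(O,(D,P)))) (13 taxa).
The MRCA of P and N is the root, subtending the entire tree (17 taxa).
The first is nested inside the second, so P shares a more recent common ancestor with A.

A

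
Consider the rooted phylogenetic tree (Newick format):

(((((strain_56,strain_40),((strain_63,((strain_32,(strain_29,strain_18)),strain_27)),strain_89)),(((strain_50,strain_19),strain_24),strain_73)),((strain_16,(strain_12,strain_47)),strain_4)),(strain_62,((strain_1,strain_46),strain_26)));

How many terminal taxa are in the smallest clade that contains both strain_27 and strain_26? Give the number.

20

The MRCA of strain_27 and strain_26 is the root, so the clade is the entire tree.
That clade contains 20 terminal taxa: strain_1, strain_12, strain_16, strain_18, strain_19, strain_24, strain_26, strain_27, strain_29, strain_32, strain_4, strain_40, strain_46, strain_47, strain_50, strain_56, strain_62, strain_63, strain_73, strain_89.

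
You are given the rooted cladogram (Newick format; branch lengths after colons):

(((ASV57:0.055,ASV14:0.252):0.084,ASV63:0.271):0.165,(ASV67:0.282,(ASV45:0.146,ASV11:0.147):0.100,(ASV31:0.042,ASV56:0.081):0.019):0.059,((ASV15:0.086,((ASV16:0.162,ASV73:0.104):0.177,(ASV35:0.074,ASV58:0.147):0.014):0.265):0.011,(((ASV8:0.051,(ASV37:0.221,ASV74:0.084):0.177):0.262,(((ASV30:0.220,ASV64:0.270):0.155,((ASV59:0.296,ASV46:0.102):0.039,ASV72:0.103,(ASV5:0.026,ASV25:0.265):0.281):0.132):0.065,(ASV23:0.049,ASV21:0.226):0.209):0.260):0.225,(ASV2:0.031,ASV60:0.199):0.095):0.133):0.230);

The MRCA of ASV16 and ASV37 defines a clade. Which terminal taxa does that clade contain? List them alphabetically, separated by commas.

Tracing ASV16: it sits inside (ASV16,ASV73).
Tracing ASV37: it sits inside (ASV37,ASV74).
The smallest clade enclosing both is ((ASV15,((ASV16,ASV73),(ASV35,ASV58))),(((ASV8,(ASV37,ASV74)),(((ASV30,ASV64),((ASV59,ASV46),ASV72,(ASV5,ASV25))),(ASV23,ASV21))),(ASV2,ASV60))); the answer is its 19 terminal taxa in alphabetical order.

ASV15, ASV16, ASV2, ASV21, ASV23, ASV25, ASV30, ASV35, ASV37, ASV46, ASV5, ASV58, ASV59, ASV60, ASV64, ASV72, ASV73, ASV74, ASV8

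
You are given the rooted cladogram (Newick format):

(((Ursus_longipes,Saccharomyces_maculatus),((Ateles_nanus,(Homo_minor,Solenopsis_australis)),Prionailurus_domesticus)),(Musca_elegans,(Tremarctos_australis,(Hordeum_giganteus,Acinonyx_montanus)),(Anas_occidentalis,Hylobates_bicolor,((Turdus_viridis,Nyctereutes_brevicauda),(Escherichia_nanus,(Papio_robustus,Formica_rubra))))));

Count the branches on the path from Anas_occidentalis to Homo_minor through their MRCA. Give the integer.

The MRCA of Anas_occidentalis and Homo_minor is the root of the tree.
From Anas_occidentalis up to that node: 3 branches. From Homo_minor up to the same node: 5 branches. Total: 3 + 5 = 8.

8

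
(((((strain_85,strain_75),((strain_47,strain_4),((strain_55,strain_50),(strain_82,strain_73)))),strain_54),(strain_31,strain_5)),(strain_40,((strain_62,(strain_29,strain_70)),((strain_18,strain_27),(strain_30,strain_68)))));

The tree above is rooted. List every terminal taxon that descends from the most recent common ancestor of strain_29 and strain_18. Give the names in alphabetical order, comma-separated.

Tracing strain_29: it sits inside (strain_29,strain_70).
Tracing strain_18: it sits inside (strain_18,strain_27).
The smallest clade enclosing both is ((strain_62,(strain_29,strain_70)),((strain_18,strain_27),(strain_30,strain_68))); the answer is its 7 terminal taxa in alphabetical order.

strain_18, strain_27, strain_29, strain_30, strain_62, strain_68, strain_70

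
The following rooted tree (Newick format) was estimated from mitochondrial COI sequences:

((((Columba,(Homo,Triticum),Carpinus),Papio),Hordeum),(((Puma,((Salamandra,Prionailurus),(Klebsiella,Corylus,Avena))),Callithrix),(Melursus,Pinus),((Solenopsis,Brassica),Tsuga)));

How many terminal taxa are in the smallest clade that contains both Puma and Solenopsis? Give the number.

12

The MRCA of Puma and Solenopsis is the node subtending (((Puma,((Salamandra,Prionailurus),(Klebsiella,Corylus,Avena))),Callithrix),(Melursus,Pinus),((Solenopsis,Brassica),Tsuga)).
That clade contains 12 terminal taxa: Avena, Brassica, Callithrix, Corylus, Klebsiella, Melursus, Pinus, Prionailurus, Puma, Salamandra, Solenopsis, Tsuga.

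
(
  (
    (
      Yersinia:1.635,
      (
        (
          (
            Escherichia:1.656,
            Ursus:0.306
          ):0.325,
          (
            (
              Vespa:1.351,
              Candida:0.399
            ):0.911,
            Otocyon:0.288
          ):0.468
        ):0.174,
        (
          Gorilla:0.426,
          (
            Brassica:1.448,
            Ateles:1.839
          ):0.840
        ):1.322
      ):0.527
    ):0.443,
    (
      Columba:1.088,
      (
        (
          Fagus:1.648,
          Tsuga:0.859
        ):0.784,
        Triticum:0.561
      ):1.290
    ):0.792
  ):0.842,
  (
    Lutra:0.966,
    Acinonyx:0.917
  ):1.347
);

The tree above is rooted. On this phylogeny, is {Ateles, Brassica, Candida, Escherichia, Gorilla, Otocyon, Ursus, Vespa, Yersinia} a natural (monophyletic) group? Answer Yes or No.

Yes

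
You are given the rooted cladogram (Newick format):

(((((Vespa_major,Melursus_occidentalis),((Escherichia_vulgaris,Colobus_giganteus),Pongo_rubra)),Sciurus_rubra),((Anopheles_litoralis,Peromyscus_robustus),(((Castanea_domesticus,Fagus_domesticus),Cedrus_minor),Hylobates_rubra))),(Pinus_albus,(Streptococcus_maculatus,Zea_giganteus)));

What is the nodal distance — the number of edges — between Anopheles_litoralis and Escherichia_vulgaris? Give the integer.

The MRCA of Anopheles_litoralis and Escherichia_vulgaris is the node subtending ((((Vespa_major,Melursus_occidentalis),((Escherichia_vulgaris,Colobus_giganteus),Pongo_rubra)),Sciurus_rubra),((Anopheles_litoralis,Peromyscus_robustus),(((Castanea_domesticus,Fagus_domesticus),Cedrus_minor),Hylobates_rubra))).
From Anopheles_litoralis up to that node: 3 branches. From Escherichia_vulgaris up to the same node: 5 branches. Total: 3 + 5 = 8.

8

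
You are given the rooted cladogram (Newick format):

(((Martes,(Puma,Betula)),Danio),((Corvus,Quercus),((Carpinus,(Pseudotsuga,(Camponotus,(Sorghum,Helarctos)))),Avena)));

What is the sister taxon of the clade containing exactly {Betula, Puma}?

The clade containing exactly {Betula, Puma} attaches to the tree at the node subtending (Martes,(Puma,Betula)).
The other lineage descending from that same node — the sister group — is the single tip Martes.

Martes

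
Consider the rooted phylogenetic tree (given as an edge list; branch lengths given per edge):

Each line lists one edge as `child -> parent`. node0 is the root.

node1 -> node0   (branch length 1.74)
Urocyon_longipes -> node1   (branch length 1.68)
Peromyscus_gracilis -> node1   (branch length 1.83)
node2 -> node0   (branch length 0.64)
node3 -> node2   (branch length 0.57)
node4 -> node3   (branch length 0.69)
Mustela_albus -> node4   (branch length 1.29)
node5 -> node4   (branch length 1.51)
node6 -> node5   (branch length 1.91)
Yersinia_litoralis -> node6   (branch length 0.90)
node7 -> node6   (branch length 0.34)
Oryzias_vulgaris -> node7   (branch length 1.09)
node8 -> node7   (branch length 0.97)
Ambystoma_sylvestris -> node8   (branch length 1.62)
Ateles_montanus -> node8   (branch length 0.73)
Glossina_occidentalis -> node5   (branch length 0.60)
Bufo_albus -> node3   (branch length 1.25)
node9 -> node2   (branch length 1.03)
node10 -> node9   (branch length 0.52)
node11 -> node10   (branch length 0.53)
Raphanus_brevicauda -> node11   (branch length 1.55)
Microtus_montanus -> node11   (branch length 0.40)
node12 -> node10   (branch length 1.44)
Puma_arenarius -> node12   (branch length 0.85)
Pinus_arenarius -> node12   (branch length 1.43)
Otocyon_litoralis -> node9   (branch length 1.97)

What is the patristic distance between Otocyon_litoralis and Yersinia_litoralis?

8.58

The path runs Otocyon_litoralis → … → MRCA → … → Yersinia_litoralis; the MRCA is the node subtending (((Mustela_albus,((Yersinia_litoralis,(Oryzias_vulgaris,(Ambystoma_sylvestris,Ateles_montanus))),Glossina_occidentalis)),Bufo_albus),(((Raphanus_brevicauda,Microtus_montanus),(Puma_arenarius,Pinus_arenarius)),Otocyon_litoralis)).
Branch lengths along that path: 1.97 + 1.03 + 0.57 + 0.69 + 1.51 + 1.91 + 0.90 = 8.58.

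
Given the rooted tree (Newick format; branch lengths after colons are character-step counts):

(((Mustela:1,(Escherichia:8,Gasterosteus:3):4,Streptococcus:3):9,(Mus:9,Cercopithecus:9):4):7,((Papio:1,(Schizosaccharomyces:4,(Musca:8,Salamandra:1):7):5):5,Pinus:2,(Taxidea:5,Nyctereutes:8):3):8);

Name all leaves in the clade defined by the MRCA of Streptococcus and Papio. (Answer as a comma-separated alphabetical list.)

Tracing Streptococcus: it sits inside (Mustela,(Escherichia,Gasterosteus),Streptococcus).
Tracing Papio: it sits inside (Papio,(Schizosaccharomyces,(Musca,Salamandra))).
The smallest clade enclosing both is the whole tree (their MRCA is the root), so the answer is all 13 tips in alphabetical order.

Cercopithecus, Escherichia, Gasterosteus, Mus, Musca, Mustela, Nyctereutes, Papio, Pinus, Salamandra, Schizosaccharomyces, Streptococcus, Taxidea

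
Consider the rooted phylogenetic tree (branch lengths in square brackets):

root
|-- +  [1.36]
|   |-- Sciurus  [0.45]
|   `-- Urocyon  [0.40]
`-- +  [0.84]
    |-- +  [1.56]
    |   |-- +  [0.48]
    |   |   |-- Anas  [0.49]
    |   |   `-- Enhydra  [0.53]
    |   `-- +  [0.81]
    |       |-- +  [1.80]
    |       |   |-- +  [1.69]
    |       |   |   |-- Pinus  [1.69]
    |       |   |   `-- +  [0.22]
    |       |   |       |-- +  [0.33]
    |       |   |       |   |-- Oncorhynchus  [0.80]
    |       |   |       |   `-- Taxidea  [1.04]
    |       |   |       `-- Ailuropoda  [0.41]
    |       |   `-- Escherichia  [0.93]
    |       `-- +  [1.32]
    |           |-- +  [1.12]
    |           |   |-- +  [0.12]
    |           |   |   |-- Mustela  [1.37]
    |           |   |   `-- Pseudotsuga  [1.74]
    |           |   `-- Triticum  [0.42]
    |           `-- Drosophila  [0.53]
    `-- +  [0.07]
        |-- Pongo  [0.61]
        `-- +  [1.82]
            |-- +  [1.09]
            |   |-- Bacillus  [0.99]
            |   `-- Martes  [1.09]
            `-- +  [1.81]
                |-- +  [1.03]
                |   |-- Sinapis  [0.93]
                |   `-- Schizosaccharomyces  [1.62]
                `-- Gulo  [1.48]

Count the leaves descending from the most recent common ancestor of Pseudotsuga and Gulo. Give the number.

17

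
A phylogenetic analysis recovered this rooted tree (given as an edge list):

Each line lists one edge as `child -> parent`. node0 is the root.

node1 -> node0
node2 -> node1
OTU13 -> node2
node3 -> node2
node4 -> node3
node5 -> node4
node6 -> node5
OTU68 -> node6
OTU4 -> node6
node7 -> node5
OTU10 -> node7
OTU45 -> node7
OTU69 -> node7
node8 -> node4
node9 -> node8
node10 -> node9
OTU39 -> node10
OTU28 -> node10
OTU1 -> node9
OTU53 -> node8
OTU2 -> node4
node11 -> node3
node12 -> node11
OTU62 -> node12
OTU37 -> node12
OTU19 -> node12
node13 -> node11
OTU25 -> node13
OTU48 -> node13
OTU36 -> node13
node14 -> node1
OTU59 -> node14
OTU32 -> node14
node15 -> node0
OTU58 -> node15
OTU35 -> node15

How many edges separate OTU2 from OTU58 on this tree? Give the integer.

7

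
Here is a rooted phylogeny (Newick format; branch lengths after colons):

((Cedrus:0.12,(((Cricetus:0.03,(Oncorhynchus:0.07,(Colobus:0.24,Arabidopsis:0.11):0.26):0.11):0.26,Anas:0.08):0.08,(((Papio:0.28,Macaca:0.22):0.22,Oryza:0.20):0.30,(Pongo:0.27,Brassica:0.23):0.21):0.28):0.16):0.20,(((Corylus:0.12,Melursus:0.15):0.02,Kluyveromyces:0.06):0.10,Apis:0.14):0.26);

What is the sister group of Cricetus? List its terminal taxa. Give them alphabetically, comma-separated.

Cricetus attaches to the tree at the node subtending (Cricetus,(Oncorhynchus,(Colobus,Arabidopsis))).
The other lineage descending from that same node — the sister group — is (Oncorhynchus,(Colobus,Arabidopsis)); its 3 tips in alphabetical order are the answer.

Arabidopsis, Colobus, Oncorhynchus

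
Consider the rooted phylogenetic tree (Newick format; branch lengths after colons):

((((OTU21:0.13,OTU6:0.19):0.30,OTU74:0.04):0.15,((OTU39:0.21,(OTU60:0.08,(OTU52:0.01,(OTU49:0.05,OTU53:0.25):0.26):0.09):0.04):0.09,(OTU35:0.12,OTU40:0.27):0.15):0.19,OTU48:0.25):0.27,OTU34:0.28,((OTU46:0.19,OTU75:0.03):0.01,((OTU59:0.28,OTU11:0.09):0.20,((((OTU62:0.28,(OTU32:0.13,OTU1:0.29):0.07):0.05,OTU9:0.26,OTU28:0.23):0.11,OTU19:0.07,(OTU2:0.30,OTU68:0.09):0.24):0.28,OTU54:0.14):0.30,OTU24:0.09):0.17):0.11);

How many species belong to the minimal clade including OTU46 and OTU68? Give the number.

The MRCA of OTU46 and OTU68 is the node subtending ((OTU46,OTU75),((OTU59,OTU11),((((OTU62,(OTU32,OTU1)),OTU9,OTU28),OTU19,(OTU2,OTU68)),OTU54),OTU24)).
That clade contains 14 terminal taxa: OTU1, OTU11, OTU19, OTU2, OTU24, OTU28, OTU32, OTU46, OTU54, OTU59, OTU62, OTU68, OTU75, OTU9.

14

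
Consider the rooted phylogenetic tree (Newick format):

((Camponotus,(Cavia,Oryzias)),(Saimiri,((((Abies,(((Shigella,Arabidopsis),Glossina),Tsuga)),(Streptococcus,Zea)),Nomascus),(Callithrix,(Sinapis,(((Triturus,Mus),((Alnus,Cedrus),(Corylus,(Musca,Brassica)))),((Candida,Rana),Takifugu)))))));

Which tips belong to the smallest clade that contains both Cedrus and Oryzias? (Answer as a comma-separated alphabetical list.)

Abies, Alnus, Arabidopsis, Brassica, Callithrix, Camponotus, Candida, Cavia, Cedrus, Corylus, Glossina, Mus, Musca, Nomascus, Oryzias, Rana, Saimiri, Shigella, Sinapis, Streptococcus, Takifugu, Triturus, Tsuga, Zea

Tracing Cedrus: it sits inside (Alnus,Cedrus).
Tracing Oryzias: it sits inside (Cavia,Oryzias).
The smallest clade enclosing both is the whole tree (their MRCA is the root), so the answer is all 24 tips in alphabetical order.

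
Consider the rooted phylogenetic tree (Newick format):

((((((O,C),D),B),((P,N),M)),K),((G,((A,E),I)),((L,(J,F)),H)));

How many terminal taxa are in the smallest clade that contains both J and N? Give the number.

The MRCA of J and N is the root, so the clade is the entire tree.
That clade contains 16 terminal taxa: A, B, C, D, E, F, G, H, I, J, K, L, M, N, O, P.

16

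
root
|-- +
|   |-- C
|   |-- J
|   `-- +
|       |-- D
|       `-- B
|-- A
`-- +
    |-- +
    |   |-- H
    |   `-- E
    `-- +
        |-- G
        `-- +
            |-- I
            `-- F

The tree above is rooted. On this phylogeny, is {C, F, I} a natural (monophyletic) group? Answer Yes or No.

The MRCA of the listed taxa is the root, so the smallest clade containing them is the whole tree.
That clade also contains A, B, D, E, G, H, J, which are not in the proposed group, so the group is not monophyletic.

No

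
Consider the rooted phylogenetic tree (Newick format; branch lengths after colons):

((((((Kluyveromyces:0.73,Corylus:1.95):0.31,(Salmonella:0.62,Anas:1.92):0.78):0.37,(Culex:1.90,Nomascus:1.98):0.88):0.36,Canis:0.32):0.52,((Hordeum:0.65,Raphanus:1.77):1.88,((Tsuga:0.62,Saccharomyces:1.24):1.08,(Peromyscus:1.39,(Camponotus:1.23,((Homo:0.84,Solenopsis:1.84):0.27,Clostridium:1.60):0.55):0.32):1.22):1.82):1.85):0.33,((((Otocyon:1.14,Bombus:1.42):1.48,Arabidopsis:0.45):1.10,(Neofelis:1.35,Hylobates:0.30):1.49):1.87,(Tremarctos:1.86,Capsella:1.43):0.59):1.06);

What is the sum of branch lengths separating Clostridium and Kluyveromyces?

The path runs Clostridium → … → MRCA → … → Kluyveromyces; the MRCA is the node subtending (((((Kluyveromyces,Corylus),(Salmonella,Anas)),(Culex,Nomascus)),Canis),((Hordeum,Raphanus),((Tsuga,Saccharomyces),(Peromyscus,(Camponotus,((Homo,Solenopsis),Clostridium)))))).
Branch lengths along that path: 1.60 + 0.55 + 0.32 + 1.22 + 1.82 + 1.85 + 0.52 + 0.36 + 0.37 + 0.31 + 0.73 = 9.65.

9.65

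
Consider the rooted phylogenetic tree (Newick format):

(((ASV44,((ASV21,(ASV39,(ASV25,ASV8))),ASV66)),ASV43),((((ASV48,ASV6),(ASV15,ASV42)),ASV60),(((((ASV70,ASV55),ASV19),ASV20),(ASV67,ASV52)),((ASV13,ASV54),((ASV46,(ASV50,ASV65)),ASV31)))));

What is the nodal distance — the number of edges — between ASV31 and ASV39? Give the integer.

11

The MRCA of ASV31 and ASV39 is the root of the tree.
From ASV31 up to that node: 5 branches. From ASV39 up to the same node: 6 branches. Total: 5 + 6 = 11.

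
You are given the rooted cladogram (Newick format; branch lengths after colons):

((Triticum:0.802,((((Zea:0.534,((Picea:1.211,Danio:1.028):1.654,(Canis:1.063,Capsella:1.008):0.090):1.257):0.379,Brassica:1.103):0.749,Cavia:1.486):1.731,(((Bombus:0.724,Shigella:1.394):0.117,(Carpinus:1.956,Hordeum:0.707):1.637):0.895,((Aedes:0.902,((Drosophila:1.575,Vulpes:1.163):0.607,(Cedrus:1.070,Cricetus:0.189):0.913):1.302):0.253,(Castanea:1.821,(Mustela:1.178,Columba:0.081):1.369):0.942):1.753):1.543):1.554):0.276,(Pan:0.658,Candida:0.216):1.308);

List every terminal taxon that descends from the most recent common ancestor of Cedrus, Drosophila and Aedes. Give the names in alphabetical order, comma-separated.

Aedes, Cedrus, Cricetus, Drosophila, Vulpes

Tracing Cedrus: it sits inside (Cedrus,Cricetus).
Tracing Drosophila: it sits inside (Drosophila,Vulpes).
Tracing Aedes: it sits inside (Aedes,((Drosophila,Vulpes),(Cedrus,Cricetus))).
The smallest clade enclosing all 3 is (Aedes,((Drosophila,Vulpes),(Cedrus,Cricetus))); the answer is its 5 terminal taxa in alphabetical order.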